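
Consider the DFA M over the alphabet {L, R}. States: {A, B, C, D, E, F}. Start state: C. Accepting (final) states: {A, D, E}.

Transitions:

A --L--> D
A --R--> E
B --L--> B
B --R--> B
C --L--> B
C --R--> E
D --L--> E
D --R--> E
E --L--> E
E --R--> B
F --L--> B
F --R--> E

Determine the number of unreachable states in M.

3

BFS from C reaches {B, C, E}; the 3 state(s) A, D, F are never visited.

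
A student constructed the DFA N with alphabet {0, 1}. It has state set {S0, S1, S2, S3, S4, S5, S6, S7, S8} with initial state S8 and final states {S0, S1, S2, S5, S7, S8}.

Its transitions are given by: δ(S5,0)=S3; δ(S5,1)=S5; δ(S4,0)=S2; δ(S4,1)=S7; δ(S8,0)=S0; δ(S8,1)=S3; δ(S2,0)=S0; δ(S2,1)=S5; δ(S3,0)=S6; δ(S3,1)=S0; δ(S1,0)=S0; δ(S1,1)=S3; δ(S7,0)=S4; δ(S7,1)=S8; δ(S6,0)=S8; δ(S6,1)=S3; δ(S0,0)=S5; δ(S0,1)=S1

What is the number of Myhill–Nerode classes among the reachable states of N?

5

First remove the unreachable states {S2,S4,S7}; 6 states remain.
Start with accepting vs non-accepting: {S0,S1,S5,S8} | {S3,S6}.
Refine {S0,S1,S5,S8} on symbol 0: members go to different blocks, giving {S0,S1,S8} and {S5}.
Split {S0,S1,S8} by δ(·,0) → {S1,S8} and {S0}.
Refine {S3,S6} on symbol 0: members go to different blocks, giving {S3} and {S6}.
Stable partition: {S1,S8} | {S3} | {S5} | {S0} | {S6} — 5 equivalence classes.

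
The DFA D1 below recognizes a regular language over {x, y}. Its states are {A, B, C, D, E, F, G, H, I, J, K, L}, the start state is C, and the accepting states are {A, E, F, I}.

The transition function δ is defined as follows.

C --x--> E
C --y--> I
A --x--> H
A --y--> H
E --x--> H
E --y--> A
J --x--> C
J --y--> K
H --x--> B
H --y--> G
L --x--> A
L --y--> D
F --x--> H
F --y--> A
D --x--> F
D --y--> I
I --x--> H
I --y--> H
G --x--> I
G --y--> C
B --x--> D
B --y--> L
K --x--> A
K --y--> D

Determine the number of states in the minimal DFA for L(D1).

States {J,K} cannot be reached from the start state, so discard them.
Start with accepting vs non-accepting: {A,E,F,I} | {B,C,D,G,H,L}.
On input y, block {A,E,F,I} splits into {A,I} and {E,F}.
Refine {B,C,D,G,H,L} on symbol x: members go to different blocks, giving {B,H} and {C,D} and {G,L}.
On input x, block {B,H} splits into {B} and {H}.
The partition is now stable with 6 blocks: {A,I} | {B} | {E,F} | {C,D} | {G,L} | {H}.

6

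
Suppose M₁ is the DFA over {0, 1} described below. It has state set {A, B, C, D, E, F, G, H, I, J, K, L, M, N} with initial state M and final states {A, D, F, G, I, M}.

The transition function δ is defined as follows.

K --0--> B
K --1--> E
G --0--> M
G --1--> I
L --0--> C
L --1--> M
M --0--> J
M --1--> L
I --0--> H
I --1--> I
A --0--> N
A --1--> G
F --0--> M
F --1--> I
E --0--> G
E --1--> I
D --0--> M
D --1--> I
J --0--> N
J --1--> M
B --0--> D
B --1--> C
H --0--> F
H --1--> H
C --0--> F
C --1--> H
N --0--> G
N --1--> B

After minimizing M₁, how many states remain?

States {A,E,K} cannot be reached from the start state, so discard them.
Initial partition by acceptance: {D,F,G,I,M} | {B,C,H,J,L,N}.
On input 0, block {D,F,G,I,M} splits into {D,F,G} and {I,M}.
Split {B,C,H,J,L,N} by δ(·,0) → {B,C,H,N} and {J,L}.
Split {I,M} by δ(·,0) → {I} and {M}.
Stable partition: {D,F,G} | {B,C,H,N} | {I} | {J,L} | {M} — 5 equivalence classes.

5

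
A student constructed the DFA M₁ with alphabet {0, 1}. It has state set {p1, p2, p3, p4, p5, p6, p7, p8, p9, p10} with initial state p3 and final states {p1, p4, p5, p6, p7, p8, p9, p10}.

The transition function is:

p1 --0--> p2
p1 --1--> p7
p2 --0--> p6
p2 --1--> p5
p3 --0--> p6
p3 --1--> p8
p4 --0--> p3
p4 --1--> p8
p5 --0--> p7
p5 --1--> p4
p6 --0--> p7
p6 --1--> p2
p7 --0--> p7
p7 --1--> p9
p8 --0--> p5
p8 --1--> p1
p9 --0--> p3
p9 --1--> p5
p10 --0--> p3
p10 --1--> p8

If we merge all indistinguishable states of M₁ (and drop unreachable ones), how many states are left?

4

Reachable states from the start: {p1,p2,p3,p4,p5,p6,p7,p8,p9}. Unreachable: {p10} — drop them.
P0 = {p1,p4,p5,p6,p7,p8,p9} | {p2,p3}.
On input 0, block {p1,p4,p5,p6,p7,p8,p9} splits into {p5,p6,p7,p8} and {p1,p4,p9}.
Split {p5,p6,p7,p8} by δ(·,1) → {p5,p7,p8} and {p6}.
No further refinement is possible. Final partition (4 blocks): {p5,p7,p8} | {p2,p3} | {p1,p4,p9} | {p6}.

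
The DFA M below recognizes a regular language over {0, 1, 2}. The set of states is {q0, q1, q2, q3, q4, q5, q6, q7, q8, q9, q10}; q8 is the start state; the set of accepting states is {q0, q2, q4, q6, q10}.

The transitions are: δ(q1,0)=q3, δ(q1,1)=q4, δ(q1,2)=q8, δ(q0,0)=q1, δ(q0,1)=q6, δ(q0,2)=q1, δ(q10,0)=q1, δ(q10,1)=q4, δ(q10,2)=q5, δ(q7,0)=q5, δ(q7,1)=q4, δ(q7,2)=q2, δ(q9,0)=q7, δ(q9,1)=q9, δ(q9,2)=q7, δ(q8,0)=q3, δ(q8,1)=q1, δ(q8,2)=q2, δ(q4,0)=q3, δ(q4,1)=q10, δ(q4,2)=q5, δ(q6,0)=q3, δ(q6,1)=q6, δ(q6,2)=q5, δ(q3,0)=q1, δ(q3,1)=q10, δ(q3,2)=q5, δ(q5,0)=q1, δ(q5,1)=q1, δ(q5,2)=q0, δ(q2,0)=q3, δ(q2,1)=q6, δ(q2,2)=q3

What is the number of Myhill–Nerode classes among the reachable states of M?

States {q7,q9} cannot be reached from the start state, so discard them.
P0 = {q0,q2,q4,q6,q10} | {q1,q3,q5,q8}.
On input 1, block {q1,q3,q5,q8} splits into {q1,q3} and {q5,q8}.
Split {q0,q2,q4,q6,q10} by δ(·,2) → {q4,q6,q10} and {q0,q2}.
The partition is now stable with 4 blocks: {q4,q6,q10} | {q1,q3} | {q5,q8} | {q0,q2}.

4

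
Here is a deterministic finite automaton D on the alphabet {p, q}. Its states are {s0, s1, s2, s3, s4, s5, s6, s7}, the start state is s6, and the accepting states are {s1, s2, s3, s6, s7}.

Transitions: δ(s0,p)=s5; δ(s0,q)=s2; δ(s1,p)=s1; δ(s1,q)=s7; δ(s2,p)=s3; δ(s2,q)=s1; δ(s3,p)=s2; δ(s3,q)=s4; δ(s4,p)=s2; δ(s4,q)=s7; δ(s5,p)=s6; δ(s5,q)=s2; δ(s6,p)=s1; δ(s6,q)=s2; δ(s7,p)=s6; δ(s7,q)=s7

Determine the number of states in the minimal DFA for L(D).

Reachable states from the start: {s1,s2,s3,s4,s6,s7}. Unreachable: {s0,s5} — drop them.
Initial partition by acceptance: {s1,s2,s3,s6,s7} | {s4}.
Refine {s1,s2,s3,s6,s7} on symbol q: members go to different blocks, giving {s1,s2,s6,s7} and {s3}.
Refine {s1,s2,s6,s7} on symbol p: members go to different blocks, giving {s1,s6,s7} and {s2}.
Refine {s1,s6,s7} on symbol q: members go to different blocks, giving {s1,s7} and {s6}.
Refine {s1,s7} on symbol p: members go to different blocks, giving {s1} and {s7}.
No further refinement is possible. Final partition (6 blocks): {s1} | {s4} | {s3} | {s2} | {s6} | {s7}.

6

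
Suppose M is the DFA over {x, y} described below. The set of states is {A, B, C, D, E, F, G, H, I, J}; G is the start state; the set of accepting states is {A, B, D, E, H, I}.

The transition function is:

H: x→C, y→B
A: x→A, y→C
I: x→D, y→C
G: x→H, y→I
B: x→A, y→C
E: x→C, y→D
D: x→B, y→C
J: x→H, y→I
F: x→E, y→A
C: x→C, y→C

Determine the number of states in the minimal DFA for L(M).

4

First remove the unreachable states {E,F,J}; 7 states remain.
P0 = {A,B,D,H,I} | {C,G}.
Refine {A,B,D,H,I} on symbol x: members go to different blocks, giving {A,B,D,I} and {H}.
Refine {C,G} on symbol x: members go to different blocks, giving {C} and {G}.
The partition is now stable with 4 blocks: {A,B,D,I} | {C} | {H} | {G}.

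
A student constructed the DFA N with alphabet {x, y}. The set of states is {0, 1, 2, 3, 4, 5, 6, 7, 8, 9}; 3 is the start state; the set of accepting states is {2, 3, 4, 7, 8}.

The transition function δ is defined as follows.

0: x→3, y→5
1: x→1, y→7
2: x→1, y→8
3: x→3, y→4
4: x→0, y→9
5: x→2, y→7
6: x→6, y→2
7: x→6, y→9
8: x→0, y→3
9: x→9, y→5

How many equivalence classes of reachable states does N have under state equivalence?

10

Every state is reachable, so we keep all 10.
Initial partition by acceptance: {2,3,4,7,8} | {0,1,5,6,9}.
Split {2,3,4,7,8} by δ(·,x) → {2,4,7,8} and {3}.
On input y, block {2,4,7,8} splits into {4,7} and {2} and {8}.
On input x, block {0,1,5,6,9} splits into {1,6,9} and {0} and {5}.
Refine {4,7} on symbol x: members go to different blocks, giving {4} and {7}.
Refine {1,6,9} on symbol y: members go to different blocks, giving {1} and {6} and {9}.
No further refinement is possible. Final partition (10 blocks): {4} | {1} | {3} | {2} | {8} | {0} | {5} | {7} | {6} | {9}.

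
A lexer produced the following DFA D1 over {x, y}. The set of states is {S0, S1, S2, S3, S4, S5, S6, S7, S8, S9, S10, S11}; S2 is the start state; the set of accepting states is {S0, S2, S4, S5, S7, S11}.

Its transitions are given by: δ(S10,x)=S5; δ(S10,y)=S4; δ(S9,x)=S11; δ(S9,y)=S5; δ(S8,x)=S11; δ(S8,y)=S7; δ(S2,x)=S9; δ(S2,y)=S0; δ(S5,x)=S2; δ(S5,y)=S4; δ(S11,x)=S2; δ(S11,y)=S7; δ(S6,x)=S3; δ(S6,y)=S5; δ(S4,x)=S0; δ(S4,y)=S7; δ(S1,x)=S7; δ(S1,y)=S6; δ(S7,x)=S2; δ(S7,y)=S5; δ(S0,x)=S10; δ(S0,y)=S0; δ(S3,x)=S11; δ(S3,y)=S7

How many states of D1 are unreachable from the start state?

BFS from S2 reaches {S0, S2, S4, S5, S7, S9, S10, S11}; the 4 state(s) S1, S3, S6, S8 are never visited.

4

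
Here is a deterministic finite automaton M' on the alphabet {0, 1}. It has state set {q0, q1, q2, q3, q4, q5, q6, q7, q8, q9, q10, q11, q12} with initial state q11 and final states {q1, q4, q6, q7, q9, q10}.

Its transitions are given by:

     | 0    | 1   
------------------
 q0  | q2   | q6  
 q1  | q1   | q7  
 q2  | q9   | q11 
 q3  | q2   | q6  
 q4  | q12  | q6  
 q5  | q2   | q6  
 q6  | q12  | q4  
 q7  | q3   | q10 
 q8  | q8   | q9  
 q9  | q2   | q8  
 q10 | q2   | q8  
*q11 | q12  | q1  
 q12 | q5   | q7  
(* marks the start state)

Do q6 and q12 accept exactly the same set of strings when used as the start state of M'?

No

Reachable states from the start: {q1,q2,q3,q4,q5,q6,q7,q8,q9,q10,q11,q12}. Unreachable: {q0} — drop them.
Start with accepting vs non-accepting: {q1,q4,q6,q7,q9,q10} | {q2,q3,q5,q8,q11,q12}.
Split {q1,q4,q6,q7,q9,q10} by δ(·,0) → {q4,q6,q7,q9,q10} and {q1}.
Refine {q4,q6,q7,q9,q10} on symbol 1: members go to different blocks, giving {q4,q6,q7} and {q9,q10}.
On input 1, block {q4,q6,q7} splits into {q4,q6} and {q7}.
Refine {q2,q3,q5,q8,q11,q12} on symbol 0: members go to different blocks, giving {q3,q5,q8,q11,q12} and {q2}.
Split {q3,q5,q8,q11,q12} by δ(·,0) → {q8,q11,q12} and {q3,q5}.
Split {q8,q11,q12} by δ(·,0) → {q8,q11} and {q12}.
Split {q8,q11} by δ(·,0) → {q8} and {q11}.
The partition is now stable with 9 blocks: {q4,q6} | {q8} | {q1} | {q9,q10} | {q7} | {q2} | {q3,q5} | {q12} | {q11}.
q6 and q12 end up in different blocks, so they are distinguishable. For instance, the string 'ε' is accepted from only q6.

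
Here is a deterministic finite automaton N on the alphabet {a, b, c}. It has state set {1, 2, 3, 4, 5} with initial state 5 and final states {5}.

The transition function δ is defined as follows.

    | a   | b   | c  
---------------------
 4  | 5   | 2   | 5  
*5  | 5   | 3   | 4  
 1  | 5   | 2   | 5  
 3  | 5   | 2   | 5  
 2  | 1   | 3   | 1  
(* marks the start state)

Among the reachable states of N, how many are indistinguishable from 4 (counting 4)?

Every state is reachable, so we keep all 5.
P0 = {5} | {1,2,3,4}.
On input a, block {1,2,3,4} splits into {1,3,4} and {2}.
Stable partition: {5} | {1,3,4} | {2} — 3 equivalence classes.
The equivalence class containing 4 is {1,3,4}, of size 3.

3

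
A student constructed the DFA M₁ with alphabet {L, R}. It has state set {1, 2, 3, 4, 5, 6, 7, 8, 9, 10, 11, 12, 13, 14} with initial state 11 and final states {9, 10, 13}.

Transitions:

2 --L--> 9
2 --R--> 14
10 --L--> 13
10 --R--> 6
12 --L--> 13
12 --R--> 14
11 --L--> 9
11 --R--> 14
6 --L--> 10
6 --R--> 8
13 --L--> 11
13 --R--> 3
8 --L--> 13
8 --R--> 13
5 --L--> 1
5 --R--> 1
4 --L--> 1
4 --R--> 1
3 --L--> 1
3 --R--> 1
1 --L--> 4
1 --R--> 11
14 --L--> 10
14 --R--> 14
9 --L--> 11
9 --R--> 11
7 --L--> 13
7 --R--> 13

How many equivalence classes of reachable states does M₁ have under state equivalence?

States {2,5,7,12} cannot be reached from the start state, so discard them.
P0 = {9,10,13} | {1,3,4,6,8,11,14}.
Split {9,10,13} by δ(·,L) → {9,13} and {10}.
Refine {1,3,4,6,8,11,14} on symbol L: members go to different blocks, giving {1,3,4} and {6,14} and {8,11}.
On input R, block {9,13} splits into {9} and {13}.
Refine {1,3,4} on symbol R: members go to different blocks, giving {3,4} and {1}.
Refine {6,14} on symbol R: members go to different blocks, giving {6} and {14}.
Split {8,11} by δ(·,L) → {8} and {11}.
Stable partition: {9} | {3,4} | {10} | {6} | {8} | {13} | {1} | {14} | {11} — 9 equivalence classes.

9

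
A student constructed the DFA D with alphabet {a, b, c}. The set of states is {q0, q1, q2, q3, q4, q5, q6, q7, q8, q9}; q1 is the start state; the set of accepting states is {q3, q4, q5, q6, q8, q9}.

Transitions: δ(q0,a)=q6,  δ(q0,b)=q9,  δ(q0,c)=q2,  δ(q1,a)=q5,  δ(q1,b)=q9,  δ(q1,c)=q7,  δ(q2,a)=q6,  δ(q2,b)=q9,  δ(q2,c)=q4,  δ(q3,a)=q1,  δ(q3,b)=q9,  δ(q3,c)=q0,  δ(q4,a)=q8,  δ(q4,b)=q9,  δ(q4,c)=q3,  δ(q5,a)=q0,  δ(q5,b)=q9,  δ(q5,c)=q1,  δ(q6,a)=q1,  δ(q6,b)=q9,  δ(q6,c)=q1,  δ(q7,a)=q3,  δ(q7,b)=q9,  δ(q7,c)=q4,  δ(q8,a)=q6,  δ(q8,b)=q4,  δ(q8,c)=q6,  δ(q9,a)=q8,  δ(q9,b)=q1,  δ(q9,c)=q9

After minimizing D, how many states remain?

6

Every state is reachable, so we keep all 10.
Initial partition by acceptance: {q3,q4,q5,q6,q8,q9} | {q0,q1,q2,q7}.
Refine {q3,q4,q5,q6,q8,q9} on symbol a: members go to different blocks, giving {q3,q5,q6} and {q4,q8,q9}.
On input c, block {q0,q1,q2,q7} splits into {q0,q1} and {q2,q7}.
On input a, block {q4,q8,q9} splits into {q4,q9} and {q8}.
On input b, block {q4,q9} splits into {q4} and {q9}.
The partition is now stable with 6 blocks: {q3,q5,q6} | {q0,q1} | {q4} | {q2,q7} | {q8} | {q9}.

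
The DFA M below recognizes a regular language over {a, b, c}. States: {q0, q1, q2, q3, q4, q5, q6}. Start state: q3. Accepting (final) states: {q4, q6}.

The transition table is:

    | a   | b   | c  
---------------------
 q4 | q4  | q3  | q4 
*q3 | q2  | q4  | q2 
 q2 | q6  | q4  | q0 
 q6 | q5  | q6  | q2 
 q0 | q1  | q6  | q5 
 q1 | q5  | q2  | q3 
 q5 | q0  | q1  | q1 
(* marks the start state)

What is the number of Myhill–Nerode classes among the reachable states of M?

7

Initial partition by acceptance: {q4,q6} | {q0,q1,q2,q3,q5}.
Split {q4,q6} by δ(·,a) → {q4} and {q6}.
Split {q0,q1,q2,q3,q5} by δ(·,a) → {q0,q1,q3,q5} and {q2}.
Split {q0,q1,q3,q5} by δ(·,a) → {q0,q1,q5} and {q3}.
On input b, block {q0,q1,q5} splits into {q0} and {q1} and {q5}.
No further refinement is possible. Final partition (7 blocks): {q4} | {q0} | {q6} | {q2} | {q3} | {q1} | {q5}.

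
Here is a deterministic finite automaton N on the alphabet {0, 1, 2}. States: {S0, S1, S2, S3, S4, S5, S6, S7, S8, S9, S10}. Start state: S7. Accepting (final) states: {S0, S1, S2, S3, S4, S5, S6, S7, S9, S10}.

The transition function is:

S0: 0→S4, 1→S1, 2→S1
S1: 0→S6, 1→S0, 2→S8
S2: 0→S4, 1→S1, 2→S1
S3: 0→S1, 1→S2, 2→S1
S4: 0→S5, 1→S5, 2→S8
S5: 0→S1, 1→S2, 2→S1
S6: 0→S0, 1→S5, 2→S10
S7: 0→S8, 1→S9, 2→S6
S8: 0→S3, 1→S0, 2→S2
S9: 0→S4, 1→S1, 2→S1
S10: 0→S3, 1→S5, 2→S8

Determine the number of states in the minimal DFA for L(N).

7

Initial partition by acceptance: {S0,S1,S2,S3,S4,S5,S6,S7,S9,S10} | {S8}.
Split {S0,S1,S2,S3,S4,S5,S6,S7,S9,S10} by δ(·,0) → {S0,S1,S2,S3,S4,S5,S6,S9,S10} and {S7}.
On input 2, block {S0,S1,S2,S3,S4,S5,S6,S9,S10} splits into {S0,S2,S3,S5,S6,S9} and {S1,S4,S10}.
Split {S0,S2,S3,S5,S6,S9} by δ(·,0) → {S0,S2,S3,S5,S9} and {S6}.
Refine {S0,S2,S3,S5,S9} on symbol 1: members go to different blocks, giving {S0,S2,S9} and {S3,S5}.
Refine {S1,S4,S10} on symbol 0: members go to different blocks, giving {S4,S10} and {S1}.
No further refinement is possible. Final partition (7 blocks): {S0,S2,S9} | {S8} | {S7} | {S4,S10} | {S6} | {S3,S5} | {S1}.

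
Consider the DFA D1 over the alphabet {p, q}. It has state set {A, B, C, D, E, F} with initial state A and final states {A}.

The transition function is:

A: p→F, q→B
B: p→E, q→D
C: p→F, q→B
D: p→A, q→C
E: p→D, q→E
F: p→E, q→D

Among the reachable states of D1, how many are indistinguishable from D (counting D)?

1

Every state is reachable, so we keep all 6.
Initial partition by acceptance: {A} | {B,C,D,E,F}.
Split {B,C,D,E,F} by δ(·,p) → {B,C,E,F} and {D}.
Split {B,C,E,F} by δ(·,p) → {B,C,F} and {E}.
On input p, block {B,C,F} splits into {B,F} and {C}.
No further refinement is possible. Final partition (5 blocks): {A} | {B,F} | {D} | {E} | {C}.
The equivalence class containing D is {D}, of size 1.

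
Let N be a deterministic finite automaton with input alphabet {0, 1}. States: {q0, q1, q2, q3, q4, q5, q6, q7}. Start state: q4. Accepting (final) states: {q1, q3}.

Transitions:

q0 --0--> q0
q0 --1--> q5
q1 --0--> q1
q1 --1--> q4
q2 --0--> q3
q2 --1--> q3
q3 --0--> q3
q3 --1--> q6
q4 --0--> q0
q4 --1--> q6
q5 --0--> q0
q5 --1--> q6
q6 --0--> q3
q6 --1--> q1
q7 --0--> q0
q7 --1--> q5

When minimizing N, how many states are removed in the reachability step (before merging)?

2

BFS from q4 reaches {q0, q1, q3, q4, q5, q6}; the 2 state(s) q2, q7 are never visited.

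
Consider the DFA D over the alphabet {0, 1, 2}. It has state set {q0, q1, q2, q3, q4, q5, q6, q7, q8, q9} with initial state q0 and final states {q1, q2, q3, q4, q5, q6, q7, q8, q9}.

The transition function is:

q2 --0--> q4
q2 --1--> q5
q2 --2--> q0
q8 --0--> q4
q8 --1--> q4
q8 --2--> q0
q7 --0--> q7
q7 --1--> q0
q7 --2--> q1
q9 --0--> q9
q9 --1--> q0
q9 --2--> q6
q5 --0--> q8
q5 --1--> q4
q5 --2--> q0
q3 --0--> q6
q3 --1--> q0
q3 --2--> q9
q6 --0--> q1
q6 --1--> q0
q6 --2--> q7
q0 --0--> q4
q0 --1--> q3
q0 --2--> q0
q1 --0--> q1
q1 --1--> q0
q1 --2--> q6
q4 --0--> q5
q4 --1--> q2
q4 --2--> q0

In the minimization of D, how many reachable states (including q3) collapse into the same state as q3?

5

Start with accepting vs non-accepting: {q1,q2,q3,q4,q5,q6,q7,q8,q9} | {q0}.
Refine {q1,q2,q3,q4,q5,q6,q7,q8,q9} on symbol 1: members go to different blocks, giving {q1,q3,q6,q7,q9} and {q2,q4,q5,q8}.
Stable partition: {q1,q3,q6,q7,q9} | {q0} | {q2,q4,q5,q8} — 3 equivalence classes.
The equivalence class containing q3 is {q1,q3,q6,q7,q9}, of size 5.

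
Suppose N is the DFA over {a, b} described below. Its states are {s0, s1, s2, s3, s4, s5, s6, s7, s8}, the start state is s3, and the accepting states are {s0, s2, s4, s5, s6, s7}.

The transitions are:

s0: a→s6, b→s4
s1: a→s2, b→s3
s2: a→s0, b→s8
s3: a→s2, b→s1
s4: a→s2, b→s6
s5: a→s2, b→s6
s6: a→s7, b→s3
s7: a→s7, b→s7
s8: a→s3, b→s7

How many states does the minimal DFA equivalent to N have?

First remove the unreachable states {s5}; 8 states remain.
Start with accepting vs non-accepting: {s0,s2,s4,s6,s7} | {s1,s3,s8}.
On input b, block {s0,s2,s4,s6,s7} splits into {s0,s4,s7} and {s2,s6}.
On input a, block {s0,s4,s7} splits into {s0,s4} and {s7}.
On input b, block {s0,s4} splits into {s0} and {s4}.
Refine {s1,s3,s8} on symbol a: members go to different blocks, giving {s1,s3} and {s8}.
Split {s2,s6} by δ(·,a) → {s2} and {s6}.
Stable partition: {s0} | {s1,s3} | {s2} | {s7} | {s4} | {s8} | {s6} — 7 equivalence classes.

7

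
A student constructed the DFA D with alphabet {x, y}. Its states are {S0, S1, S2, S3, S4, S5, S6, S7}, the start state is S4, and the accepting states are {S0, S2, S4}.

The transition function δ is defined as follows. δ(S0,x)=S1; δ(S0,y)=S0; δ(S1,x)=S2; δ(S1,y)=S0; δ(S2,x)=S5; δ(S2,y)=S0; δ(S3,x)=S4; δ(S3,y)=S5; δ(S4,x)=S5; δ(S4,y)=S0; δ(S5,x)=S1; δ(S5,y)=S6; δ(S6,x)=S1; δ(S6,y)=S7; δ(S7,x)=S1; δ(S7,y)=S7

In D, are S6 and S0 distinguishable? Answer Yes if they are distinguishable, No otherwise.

States {S3} cannot be reached from the start state, so discard them.
Start with accepting vs non-accepting: {S0,S2,S4} | {S1,S5,S6,S7}.
On input x, block {S1,S5,S6,S7} splits into {S5,S6,S7} and {S1}.
Refine {S0,S2,S4} on symbol x: members go to different blocks, giving {S2,S4} and {S0}.
Stable partition: {S2,S4} | {S5,S6,S7} | {S1} | {S0} — 4 equivalence classes.
S6 and S0 end up in different blocks, so they are distinguishable. For instance, the string 'ε' is accepted from only S0.

Yes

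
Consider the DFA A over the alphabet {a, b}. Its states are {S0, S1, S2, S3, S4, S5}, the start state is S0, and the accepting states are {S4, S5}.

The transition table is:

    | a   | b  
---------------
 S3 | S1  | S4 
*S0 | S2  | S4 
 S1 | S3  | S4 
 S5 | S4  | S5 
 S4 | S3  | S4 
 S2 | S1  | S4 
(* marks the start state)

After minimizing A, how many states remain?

Reachable states from the start: {S0,S1,S2,S3,S4}. Unreachable: {S5} — drop them.
Start with accepting vs non-accepting: {S4} | {S0,S1,S2,S3}.
Stable partition: {S4} | {S0,S1,S2,S3} — 2 equivalence classes.

2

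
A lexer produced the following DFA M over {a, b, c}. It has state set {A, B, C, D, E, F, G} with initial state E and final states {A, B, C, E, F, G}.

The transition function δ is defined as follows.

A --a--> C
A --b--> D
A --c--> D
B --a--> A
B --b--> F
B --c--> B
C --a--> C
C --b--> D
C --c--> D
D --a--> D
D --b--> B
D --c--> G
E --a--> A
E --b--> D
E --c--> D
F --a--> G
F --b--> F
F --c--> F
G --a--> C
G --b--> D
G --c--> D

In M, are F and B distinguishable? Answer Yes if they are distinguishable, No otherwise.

No

P0 = {A,B,C,E,F,G} | {D}.
On input b, block {A,B,C,E,F,G} splits into {A,C,E,G} and {B,F}.
Stable partition: {A,C,E,G} | {D} | {B,F} — 3 equivalence classes.
F and B lie in the same block of the stable partition, so they are equivalent — no string distinguishes them.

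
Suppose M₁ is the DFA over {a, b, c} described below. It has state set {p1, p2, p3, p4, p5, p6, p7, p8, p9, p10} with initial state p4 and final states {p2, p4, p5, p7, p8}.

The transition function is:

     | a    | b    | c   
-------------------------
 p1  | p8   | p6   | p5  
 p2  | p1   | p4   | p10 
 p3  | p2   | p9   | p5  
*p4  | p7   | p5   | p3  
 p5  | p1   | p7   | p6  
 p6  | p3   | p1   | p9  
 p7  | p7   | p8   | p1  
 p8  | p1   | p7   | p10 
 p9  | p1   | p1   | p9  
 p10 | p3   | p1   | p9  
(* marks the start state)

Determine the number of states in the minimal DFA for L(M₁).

4

All states are reachable from the start state.
Initial partition by acceptance: {p2,p4,p5,p7,p8} | {p1,p3,p6,p9,p10}.
Refine {p2,p4,p5,p7,p8} on symbol a: members go to different blocks, giving {p2,p5,p8} and {p4,p7}.
On input a, block {p1,p3,p6,p9,p10} splits into {p6,p9,p10} and {p1,p3}.
No further refinement is possible. Final partition (4 blocks): {p2,p5,p8} | {p6,p9,p10} | {p4,p7} | {p1,p3}.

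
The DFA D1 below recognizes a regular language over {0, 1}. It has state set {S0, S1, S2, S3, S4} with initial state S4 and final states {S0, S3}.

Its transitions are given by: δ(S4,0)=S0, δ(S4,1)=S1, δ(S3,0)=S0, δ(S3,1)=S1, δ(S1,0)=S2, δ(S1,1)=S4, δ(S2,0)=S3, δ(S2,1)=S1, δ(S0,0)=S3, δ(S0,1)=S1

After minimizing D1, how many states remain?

3

Every state is reachable, so we keep all 5.
Start with accepting vs non-accepting: {S0,S3} | {S1,S2,S4}.
Refine {S1,S2,S4} on symbol 0: members go to different blocks, giving {S2,S4} and {S1}.
The partition is now stable with 3 blocks: {S0,S3} | {S2,S4} | {S1}.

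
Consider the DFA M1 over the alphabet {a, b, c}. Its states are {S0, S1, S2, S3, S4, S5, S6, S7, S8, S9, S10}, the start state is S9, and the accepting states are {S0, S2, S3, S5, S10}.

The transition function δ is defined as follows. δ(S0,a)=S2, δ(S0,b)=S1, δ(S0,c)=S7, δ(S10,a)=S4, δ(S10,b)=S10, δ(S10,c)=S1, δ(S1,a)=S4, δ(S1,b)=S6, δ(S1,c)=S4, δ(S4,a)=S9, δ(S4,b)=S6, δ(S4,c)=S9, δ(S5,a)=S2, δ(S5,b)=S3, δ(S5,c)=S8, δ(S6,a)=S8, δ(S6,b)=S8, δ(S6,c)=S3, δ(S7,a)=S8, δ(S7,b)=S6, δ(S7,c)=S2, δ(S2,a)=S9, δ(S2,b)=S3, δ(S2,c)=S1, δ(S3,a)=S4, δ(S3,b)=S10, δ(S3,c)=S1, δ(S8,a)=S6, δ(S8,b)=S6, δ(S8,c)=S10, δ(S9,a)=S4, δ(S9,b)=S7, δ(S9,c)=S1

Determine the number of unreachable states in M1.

No path from S9 leads to S0, S5; the other 9 states are all reachable.

2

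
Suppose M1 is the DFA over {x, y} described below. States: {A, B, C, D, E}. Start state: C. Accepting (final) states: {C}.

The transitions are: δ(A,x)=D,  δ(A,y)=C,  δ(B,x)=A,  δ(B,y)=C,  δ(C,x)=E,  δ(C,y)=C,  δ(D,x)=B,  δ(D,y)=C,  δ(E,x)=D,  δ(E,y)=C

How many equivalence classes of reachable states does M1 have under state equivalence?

2

Start with accepting vs non-accepting: {C} | {A,B,D,E}.
Stable partition: {C} | {A,B,D,E} — 2 equivalence classes.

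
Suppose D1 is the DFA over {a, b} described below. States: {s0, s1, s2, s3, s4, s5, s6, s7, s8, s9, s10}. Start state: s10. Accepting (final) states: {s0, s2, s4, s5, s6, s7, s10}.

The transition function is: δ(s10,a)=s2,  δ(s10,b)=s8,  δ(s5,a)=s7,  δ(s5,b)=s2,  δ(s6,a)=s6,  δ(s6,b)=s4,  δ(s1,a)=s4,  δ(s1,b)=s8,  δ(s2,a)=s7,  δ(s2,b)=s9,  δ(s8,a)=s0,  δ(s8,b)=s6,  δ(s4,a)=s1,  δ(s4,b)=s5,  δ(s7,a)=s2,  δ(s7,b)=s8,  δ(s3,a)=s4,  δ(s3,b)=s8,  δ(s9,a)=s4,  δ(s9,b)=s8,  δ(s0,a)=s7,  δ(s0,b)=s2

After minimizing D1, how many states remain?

7

States {s3} cannot be reached from the start state, so discard them.
Initial partition by acceptance: {s0,s2,s4,s5,s6,s7,s10} | {s1,s8,s9}.
On input a, block {s0,s2,s4,s5,s6,s7,s10} splits into {s0,s2,s5,s6,s7,s10} and {s4}.
Split {s0,s2,s5,s6,s7,s10} by δ(·,b) → {s2,s7,s10} and {s0,s5} and {s6}.
Refine {s1,s8,s9} on symbol a: members go to different blocks, giving {s1,s9} and {s8}.
On input b, block {s2,s7,s10} splits into {s7,s10} and {s2}.
The partition is now stable with 7 blocks: {s7,s10} | {s1,s9} | {s4} | {s0,s5} | {s6} | {s8} | {s2}.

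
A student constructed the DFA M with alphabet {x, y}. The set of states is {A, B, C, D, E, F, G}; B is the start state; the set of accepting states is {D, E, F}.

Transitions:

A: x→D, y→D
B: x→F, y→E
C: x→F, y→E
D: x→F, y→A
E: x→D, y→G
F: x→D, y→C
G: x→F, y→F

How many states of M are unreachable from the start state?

0

A breadth-first search from the start state visits every state.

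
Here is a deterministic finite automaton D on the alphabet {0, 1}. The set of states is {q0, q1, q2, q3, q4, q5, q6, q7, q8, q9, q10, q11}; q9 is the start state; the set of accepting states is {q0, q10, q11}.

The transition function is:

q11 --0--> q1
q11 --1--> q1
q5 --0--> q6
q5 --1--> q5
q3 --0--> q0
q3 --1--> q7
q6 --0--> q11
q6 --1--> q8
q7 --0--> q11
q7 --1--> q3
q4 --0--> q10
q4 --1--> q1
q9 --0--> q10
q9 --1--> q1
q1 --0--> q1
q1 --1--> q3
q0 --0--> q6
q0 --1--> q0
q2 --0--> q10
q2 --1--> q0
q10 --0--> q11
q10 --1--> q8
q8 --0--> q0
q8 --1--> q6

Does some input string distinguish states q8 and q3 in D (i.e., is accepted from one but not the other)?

Reachable states from the start: {q0,q1,q3,q6,q7,q8,q9,q10,q11}. Unreachable: {q2,q4,q5} — drop them.
P0 = {q0,q10,q11} | {q1,q3,q6,q7,q8,q9}.
Split {q0,q10,q11} by δ(·,0) → {q0,q11} and {q10}.
Refine {q0,q11} on symbol 1: members go to different blocks, giving {q0} and {q11}.
Refine {q1,q3,q6,q7,q8,q9} on symbol 0: members go to different blocks, giving {q3,q8} and {q6,q7} and {q1} and {q9}.
Stable partition: {q0} | {q3,q8} | {q10} | {q11} | {q6,q7} | {q1} | {q9} — 7 equivalence classes.
q8 and q3 lie in the same block of the stable partition, so they are equivalent — no string distinguishes them.

No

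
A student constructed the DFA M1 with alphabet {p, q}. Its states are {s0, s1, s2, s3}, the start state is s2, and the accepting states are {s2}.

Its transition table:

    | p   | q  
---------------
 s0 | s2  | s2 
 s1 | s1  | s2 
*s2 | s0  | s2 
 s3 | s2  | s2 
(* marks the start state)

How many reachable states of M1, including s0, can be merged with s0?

First remove the unreachable states {s1,s3}; 2 states remain.
Initial partition by acceptance: {s2} | {s0}.
The partition is now stable with 2 blocks: {s2} | {s0}.
The equivalence class containing s0 is {s0}, of size 1.

1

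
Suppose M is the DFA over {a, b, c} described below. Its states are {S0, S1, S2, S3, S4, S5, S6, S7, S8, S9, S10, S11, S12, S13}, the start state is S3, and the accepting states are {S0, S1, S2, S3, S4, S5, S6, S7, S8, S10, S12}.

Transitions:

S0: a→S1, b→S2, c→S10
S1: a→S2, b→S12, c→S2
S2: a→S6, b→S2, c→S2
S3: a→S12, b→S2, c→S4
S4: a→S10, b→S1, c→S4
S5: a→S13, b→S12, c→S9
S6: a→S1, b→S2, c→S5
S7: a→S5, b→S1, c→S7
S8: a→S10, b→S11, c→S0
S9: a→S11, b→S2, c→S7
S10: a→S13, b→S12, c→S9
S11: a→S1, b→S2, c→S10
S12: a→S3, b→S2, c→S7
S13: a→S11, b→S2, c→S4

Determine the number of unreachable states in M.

Starting at S3 and following transitions, the reachable set is {S1, S2, S3, S4, S5, S6, S7, S9, S10, S11, S12, S13}. That leaves S0, S8 unreachable — 2 in total.

2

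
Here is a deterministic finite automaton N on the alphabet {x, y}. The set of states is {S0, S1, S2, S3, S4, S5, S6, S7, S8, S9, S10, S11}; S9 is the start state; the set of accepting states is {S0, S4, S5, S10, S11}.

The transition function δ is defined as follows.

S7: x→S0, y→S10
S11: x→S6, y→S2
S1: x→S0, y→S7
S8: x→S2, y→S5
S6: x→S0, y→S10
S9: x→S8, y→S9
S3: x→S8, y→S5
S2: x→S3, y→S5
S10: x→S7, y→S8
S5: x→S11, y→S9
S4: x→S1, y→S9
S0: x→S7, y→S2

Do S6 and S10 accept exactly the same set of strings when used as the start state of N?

No

Reachable states from the start: {S0,S2,S3,S5,S6,S7,S8,S9,S10,S11}. Unreachable: {S1,S4} — drop them.
Initial partition by acceptance: {S0,S5,S10,S11} | {S2,S3,S6,S7,S8,S9}.
On input x, block {S0,S5,S10,S11} splits into {S0,S10,S11} and {S5}.
On input x, block {S2,S3,S6,S7,S8,S9} splits into {S2,S3,S8,S9} and {S6,S7}.
Split {S2,S3,S8,S9} by δ(·,y) → {S2,S3,S8} and {S9}.
The partition is now stable with 5 blocks: {S0,S10,S11} | {S2,S3,S8} | {S5} | {S6,S7} | {S9}.
S6 and S10 end up in different blocks, so they are distinguishable. For instance, the string 'ε' is accepted from only S10.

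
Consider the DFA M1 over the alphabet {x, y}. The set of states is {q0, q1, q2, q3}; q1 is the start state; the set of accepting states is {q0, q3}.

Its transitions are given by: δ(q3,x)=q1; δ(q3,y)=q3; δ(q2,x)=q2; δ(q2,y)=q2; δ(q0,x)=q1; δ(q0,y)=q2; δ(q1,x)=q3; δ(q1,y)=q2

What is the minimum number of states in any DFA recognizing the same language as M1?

3

Reachable states from the start: {q1,q2,q3}. Unreachable: {q0} — drop them.
Initial partition by acceptance: {q3} | {q1,q2}.
Refine {q1,q2} on symbol x: members go to different blocks, giving {q1} and {q2}.
The partition is now stable with 3 blocks: {q3} | {q1} | {q2}.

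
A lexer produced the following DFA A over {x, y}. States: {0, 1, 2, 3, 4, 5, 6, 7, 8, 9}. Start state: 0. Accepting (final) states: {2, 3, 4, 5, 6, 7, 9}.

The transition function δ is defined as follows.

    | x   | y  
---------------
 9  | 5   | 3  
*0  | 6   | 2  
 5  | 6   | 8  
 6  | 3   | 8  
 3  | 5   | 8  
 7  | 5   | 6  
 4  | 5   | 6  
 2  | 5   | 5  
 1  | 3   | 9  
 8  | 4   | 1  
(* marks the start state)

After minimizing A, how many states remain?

States {7} cannot be reached from the start state, so discard them.
Start with accepting vs non-accepting: {2,3,4,5,6,9} | {0,1,8}.
Refine {2,3,4,5,6,9} on symbol y: members go to different blocks, giving {2,4,9} and {3,5,6}.
Split {0,1,8} by δ(·,x) → {0,1} and {8}.
The partition is now stable with 4 blocks: {2,4,9} | {0,1} | {3,5,6} | {8}.

4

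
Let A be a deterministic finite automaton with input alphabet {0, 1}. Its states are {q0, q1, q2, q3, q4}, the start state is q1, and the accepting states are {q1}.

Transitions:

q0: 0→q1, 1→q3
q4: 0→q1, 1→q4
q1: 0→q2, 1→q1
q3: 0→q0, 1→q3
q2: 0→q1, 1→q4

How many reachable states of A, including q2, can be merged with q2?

2

States {q0,q3} cannot be reached from the start state, so discard them.
Start with accepting vs non-accepting: {q1} | {q2,q4}.
Stable partition: {q1} | {q2,q4} — 2 equivalence classes.
The equivalence class containing q2 is {q2,q4}, of size 2.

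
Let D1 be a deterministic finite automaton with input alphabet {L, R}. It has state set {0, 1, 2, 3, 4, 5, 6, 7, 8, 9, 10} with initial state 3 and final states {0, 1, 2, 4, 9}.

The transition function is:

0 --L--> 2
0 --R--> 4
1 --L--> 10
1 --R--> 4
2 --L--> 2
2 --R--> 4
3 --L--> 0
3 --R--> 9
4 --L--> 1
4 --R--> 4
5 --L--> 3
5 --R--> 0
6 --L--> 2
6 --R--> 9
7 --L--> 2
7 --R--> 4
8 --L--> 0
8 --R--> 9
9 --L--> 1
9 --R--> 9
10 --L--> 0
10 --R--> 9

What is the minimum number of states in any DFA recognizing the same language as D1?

States {5,6,7,8} cannot be reached from the start state, so discard them.
P0 = {0,1,2,4,9} | {3,10}.
On input L, block {0,1,2,4,9} splits into {0,2,4,9} and {1}.
Split {0,2,4,9} by δ(·,L) → {0,2} and {4,9}.
The partition is now stable with 4 blocks: {0,2} | {3,10} | {1} | {4,9}.

4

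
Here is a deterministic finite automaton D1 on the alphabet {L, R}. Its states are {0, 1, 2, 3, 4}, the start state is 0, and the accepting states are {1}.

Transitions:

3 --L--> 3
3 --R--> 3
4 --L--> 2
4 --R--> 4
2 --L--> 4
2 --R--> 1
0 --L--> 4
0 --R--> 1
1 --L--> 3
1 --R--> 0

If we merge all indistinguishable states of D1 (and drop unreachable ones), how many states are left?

4

P0 = {1} | {0,2,3,4}.
On input R, block {0,2,3,4} splits into {0,2} and {3,4}.
On input L, block {3,4} splits into {3} and {4}.
No further refinement is possible. Final partition (4 blocks): {1} | {0,2} | {3} | {4}.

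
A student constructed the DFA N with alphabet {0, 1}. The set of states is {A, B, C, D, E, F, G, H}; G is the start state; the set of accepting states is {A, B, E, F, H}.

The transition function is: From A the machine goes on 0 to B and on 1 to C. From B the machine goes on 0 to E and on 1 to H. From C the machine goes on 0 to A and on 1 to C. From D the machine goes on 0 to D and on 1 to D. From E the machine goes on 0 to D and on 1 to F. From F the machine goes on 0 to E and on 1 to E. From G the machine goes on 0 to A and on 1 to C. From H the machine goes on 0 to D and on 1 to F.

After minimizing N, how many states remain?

5

Every state is reachable, so we keep all 8.
P0 = {A,B,E,F,H} | {C,D,G}.
Refine {A,B,E,F,H} on symbol 0: members go to different blocks, giving {A,B,F} and {E,H}.
Split {A,B,F} by δ(·,0) → {B,F} and {A}.
Split {C,D,G} by δ(·,0) → {C,G} and {D}.
The partition is now stable with 5 blocks: {B,F} | {C,G} | {E,H} | {A} | {D}.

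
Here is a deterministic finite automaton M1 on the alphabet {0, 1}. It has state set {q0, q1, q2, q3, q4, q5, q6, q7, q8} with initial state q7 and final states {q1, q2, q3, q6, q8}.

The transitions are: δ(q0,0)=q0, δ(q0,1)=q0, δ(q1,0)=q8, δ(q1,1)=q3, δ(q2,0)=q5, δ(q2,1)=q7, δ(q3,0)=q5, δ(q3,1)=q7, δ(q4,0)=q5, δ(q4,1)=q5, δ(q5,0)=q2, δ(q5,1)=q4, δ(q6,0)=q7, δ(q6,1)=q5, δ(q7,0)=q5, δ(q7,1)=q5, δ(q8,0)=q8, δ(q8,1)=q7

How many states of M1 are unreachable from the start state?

5

Starting at q7 and following transitions, the reachable set is {q2, q4, q5, q7}. That leaves q0, q1, q3, q6, q8 unreachable — 5 in total.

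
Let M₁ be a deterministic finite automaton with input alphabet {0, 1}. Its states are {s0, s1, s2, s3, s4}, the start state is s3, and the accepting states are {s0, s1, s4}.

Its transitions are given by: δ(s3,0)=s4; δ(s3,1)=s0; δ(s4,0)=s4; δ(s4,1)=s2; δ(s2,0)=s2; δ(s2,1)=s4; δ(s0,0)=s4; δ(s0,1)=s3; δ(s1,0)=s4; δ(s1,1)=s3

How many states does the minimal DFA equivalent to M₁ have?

4

First remove the unreachable states {s1}; 4 states remain.
P0 = {s0,s4} | {s2,s3}.
Refine {s2,s3} on symbol 0: members go to different blocks, giving {s2} and {s3}.
On input 1, block {s0,s4} splits into {s0} and {s4}.
Stable partition: {s0} | {s2} | {s3} | {s4} — 4 equivalence classes.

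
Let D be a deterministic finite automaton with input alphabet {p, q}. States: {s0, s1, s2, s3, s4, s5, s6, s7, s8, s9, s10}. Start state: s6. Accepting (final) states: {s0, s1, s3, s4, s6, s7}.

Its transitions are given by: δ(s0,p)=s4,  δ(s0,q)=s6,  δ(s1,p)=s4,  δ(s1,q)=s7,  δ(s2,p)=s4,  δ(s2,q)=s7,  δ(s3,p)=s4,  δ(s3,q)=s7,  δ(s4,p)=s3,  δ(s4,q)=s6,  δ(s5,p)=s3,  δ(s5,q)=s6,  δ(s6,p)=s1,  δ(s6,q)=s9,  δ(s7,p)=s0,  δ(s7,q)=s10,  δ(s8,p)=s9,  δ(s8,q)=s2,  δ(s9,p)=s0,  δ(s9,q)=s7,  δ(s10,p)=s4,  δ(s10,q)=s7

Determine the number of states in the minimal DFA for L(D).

3

States {s2,s5,s8} cannot be reached from the start state, so discard them.
P0 = {s0,s1,s3,s4,s6,s7} | {s9,s10}.
Refine {s0,s1,s3,s4,s6,s7} on symbol q: members go to different blocks, giving {s0,s1,s3,s4} and {s6,s7}.
The partition is now stable with 3 blocks: {s0,s1,s3,s4} | {s9,s10} | {s6,s7}.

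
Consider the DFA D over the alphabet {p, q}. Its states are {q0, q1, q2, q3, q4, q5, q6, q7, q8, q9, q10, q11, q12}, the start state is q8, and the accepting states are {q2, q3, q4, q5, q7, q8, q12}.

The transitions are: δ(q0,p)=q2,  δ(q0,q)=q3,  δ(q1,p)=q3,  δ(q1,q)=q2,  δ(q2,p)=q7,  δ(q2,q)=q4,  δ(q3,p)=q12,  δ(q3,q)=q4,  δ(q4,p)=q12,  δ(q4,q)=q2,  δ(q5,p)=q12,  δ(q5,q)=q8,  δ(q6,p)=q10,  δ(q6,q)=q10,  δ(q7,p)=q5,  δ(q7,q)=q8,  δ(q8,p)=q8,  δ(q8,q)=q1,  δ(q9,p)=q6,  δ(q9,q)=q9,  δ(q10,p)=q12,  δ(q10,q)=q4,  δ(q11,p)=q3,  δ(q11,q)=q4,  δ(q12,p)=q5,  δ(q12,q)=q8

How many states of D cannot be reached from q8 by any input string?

5

BFS from q8 reaches {q1, q2, q3, q4, q5, q7, q8, q12}; the 5 state(s) q0, q6, q9, q10, q11 are never visited.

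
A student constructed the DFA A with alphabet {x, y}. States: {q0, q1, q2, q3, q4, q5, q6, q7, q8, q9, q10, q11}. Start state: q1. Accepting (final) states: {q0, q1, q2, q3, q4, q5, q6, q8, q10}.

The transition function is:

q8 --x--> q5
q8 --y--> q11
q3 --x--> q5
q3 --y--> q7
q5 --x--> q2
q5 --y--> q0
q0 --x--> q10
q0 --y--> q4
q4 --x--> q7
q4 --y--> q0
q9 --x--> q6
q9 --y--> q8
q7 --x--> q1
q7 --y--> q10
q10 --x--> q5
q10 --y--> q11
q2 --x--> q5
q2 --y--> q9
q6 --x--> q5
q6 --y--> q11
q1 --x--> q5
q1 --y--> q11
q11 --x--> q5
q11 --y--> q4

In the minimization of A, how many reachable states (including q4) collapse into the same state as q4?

1

States {q3} cannot be reached from the start state, so discard them.
Initial partition by acceptance: {q0,q1,q2,q4,q5,q6,q8,q10} | {q7,q9,q11}.
Split {q0,q1,q2,q4,q5,q6,q8,q10} by δ(·,x) → {q0,q1,q2,q5,q6,q8,q10} and {q4}.
Refine {q0,q1,q2,q5,q6,q8,q10} on symbol y: members go to different blocks, giving {q1,q2,q6,q8,q10} and {q0} and {q5}.
Split {q7,q9,q11} by δ(·,x) → {q7,q9} and {q11}.
Refine {q1,q2,q6,q8,q10} on symbol y: members go to different blocks, giving {q1,q6,q8,q10} and {q2}.
No further refinement is possible. Final partition (7 blocks): {q1,q6,q8,q10} | {q7,q9} | {q4} | {q0} | {q5} | {q11} | {q2}.
The equivalence class containing q4 is {q4}, of size 1.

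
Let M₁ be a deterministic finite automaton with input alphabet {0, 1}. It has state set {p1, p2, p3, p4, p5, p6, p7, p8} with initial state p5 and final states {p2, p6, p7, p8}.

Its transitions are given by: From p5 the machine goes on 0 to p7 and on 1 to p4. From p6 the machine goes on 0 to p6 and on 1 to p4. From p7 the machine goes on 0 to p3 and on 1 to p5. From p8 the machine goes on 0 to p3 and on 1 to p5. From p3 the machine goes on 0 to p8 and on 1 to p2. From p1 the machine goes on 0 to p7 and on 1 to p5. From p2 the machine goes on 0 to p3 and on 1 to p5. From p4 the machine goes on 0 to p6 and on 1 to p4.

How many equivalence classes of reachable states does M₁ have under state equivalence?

Reachable states from the start: {p2,p3,p4,p5,p6,p7,p8}. Unreachable: {p1} — drop them.
Initial partition by acceptance: {p2,p6,p7,p8} | {p3,p4,p5}.
Split {p2,p6,p7,p8} by δ(·,0) → {p2,p7,p8} and {p6}.
Split {p3,p4,p5} by δ(·,0) → {p3,p5} and {p4}.
Refine {p3,p5} on symbol 1: members go to different blocks, giving {p3} and {p5}.
Stable partition: {p2,p7,p8} | {p3} | {p6} | {p4} | {p5} — 5 equivalence classes.

5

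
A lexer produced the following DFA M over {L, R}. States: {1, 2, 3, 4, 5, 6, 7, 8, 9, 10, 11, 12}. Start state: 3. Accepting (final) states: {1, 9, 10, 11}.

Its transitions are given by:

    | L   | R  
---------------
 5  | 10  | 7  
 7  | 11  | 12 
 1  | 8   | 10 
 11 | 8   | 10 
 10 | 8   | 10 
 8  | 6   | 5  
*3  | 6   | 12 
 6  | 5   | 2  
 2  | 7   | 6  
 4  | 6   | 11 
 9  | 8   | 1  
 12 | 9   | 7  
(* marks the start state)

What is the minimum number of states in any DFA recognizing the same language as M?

4

First remove the unreachable states {4}; 11 states remain.
P0 = {1,9,10,11} | {2,3,5,6,7,8,12}.
Split {2,3,5,6,7,8,12} by δ(·,L) → {2,3,6,8} and {5,7,12}.
Refine {2,3,6,8} on symbol L: members go to different blocks, giving {2,6} and {3,8}.
No further refinement is possible. Final partition (4 blocks): {1,9,10,11} | {2,6} | {5,7,12} | {3,8}.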